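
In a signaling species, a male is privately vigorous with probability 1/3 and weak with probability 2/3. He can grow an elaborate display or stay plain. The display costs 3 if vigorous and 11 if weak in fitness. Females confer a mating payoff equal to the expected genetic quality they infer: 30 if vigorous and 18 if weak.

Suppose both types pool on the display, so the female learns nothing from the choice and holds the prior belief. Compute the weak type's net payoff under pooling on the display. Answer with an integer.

Pooled mating payoff = 1/3·30 + 2/3·18 = 22.
weak pays cost 11 for the display, so net payoff = 22 − 11 = 11.

11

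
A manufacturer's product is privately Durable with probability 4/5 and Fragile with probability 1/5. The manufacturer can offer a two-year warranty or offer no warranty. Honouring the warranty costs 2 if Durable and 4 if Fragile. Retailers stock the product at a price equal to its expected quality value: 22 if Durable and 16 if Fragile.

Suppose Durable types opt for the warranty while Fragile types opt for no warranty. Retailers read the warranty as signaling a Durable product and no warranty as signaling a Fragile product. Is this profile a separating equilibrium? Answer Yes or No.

Under these beliefs, the warranty earns price 22 and no warranty earns price 16.
Durable: the warranty nets 22 − 2 = 20; no warranty nets 16. Durable prefers the warranty.
Fragile: the warranty nets 22 − 4 = 18; no warranty nets 16. Fragile would deviate to the warranty.
Fragile has a profitable deviation, so the profile is not an equilibrium.

No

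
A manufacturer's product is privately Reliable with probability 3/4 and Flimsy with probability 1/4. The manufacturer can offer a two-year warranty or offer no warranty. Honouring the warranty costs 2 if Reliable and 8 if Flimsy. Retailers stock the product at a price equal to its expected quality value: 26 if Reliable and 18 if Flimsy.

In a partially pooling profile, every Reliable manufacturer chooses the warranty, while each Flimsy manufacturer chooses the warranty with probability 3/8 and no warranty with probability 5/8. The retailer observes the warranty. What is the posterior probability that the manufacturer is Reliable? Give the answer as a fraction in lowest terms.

P(the warranty) = (3/4)·1 + (1/4)·(3/8) = 27/32.
By Bayes' rule, P(Reliable | the warranty) = (3/4) / (27/32) = 8/9.

8/9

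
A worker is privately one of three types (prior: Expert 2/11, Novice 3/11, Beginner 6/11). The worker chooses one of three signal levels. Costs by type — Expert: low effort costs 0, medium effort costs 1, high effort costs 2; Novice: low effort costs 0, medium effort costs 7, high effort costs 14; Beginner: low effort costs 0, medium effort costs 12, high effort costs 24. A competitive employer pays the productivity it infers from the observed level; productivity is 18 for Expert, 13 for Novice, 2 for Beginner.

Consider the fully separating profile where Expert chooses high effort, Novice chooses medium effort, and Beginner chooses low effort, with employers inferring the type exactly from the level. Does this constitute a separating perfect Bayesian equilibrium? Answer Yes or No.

Yes

Separating wages: high effort → 18, medium effort → 13, low effort → 2.
Expert (assigned high effort): low effort: 2 − 0 = 2; medium effort: 13 − 1 = 12; high effort: 18 − 2 = 16. Expert stays.
Novice (assigned medium effort): low effort: 2 − 0 = 2; medium effort: 13 − 7 = 6; high effort: 18 − 14 = 4. Novice stays.
Beginner (assigned low effort): low effort: 2 − 0 = 2; medium effort: 13 − 12 = 1; high effort: 18 − 24 = -6. Beginner stays.
Every type prefers its assigned level; separation holds.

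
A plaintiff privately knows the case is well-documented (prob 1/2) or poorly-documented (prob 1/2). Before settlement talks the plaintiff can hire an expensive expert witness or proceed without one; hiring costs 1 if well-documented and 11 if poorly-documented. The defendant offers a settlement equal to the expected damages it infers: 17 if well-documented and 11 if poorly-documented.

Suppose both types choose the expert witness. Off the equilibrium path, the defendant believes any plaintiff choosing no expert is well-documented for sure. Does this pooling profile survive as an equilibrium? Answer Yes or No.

On path, the defendant holds the prior and pays 1/2·17 + 1/2·11 = 14. Off path (no expert), believing well-documented, it pays 17.
well-documented: the expert witness nets 14 − 1 = 13; no expert nets 17. well-documented would deviate.
poorly-documented: the expert witness nets 14 − 11 = 3; no expert nets 17. poorly-documented would deviate.
A type deviates, so pooling fails.

No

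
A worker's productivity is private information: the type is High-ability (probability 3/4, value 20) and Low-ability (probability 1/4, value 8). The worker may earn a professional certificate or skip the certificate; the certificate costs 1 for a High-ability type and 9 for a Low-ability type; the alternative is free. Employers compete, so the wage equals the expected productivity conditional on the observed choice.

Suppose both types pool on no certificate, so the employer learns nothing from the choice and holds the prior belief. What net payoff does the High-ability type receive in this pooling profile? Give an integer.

17

Pooled wage = 3/4·20 + 1/4·8 = 17.
High-ability pays no cost for no certificate, so net payoff = 17.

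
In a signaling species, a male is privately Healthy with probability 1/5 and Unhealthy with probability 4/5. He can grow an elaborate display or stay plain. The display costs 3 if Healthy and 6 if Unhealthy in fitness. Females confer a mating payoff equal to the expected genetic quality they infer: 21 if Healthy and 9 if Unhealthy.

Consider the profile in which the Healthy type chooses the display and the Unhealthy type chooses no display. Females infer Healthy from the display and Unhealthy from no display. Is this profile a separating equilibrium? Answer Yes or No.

Under these beliefs, the display earns mating payoff 21 and no display earns mating payoff 9.
Healthy: the display nets 21 − 3 = 18; no display nets 9. Healthy prefers the display.
Unhealthy: the display nets 21 − 6 = 15; no display nets 9. Unhealthy would deviate to the display.
Unhealthy has a profitable deviation, so the profile is not an equilibrium.

No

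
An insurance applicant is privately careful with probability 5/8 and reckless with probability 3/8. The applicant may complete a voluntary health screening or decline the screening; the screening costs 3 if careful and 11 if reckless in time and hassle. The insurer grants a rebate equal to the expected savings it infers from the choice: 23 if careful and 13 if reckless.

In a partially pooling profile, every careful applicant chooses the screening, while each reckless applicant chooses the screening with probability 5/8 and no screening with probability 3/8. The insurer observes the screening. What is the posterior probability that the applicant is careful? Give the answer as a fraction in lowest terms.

P(the screening) = (5/8)·1 + (3/8)·(5/8) = 55/64.
By Bayes' rule, P(careful | the screening) = (5/8) / (55/64) = 8/11.

8/11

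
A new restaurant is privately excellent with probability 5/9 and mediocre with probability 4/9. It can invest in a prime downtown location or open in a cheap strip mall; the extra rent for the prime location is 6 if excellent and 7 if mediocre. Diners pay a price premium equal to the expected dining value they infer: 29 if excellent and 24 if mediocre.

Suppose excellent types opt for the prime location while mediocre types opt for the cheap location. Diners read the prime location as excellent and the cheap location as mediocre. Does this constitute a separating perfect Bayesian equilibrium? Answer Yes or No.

Under these beliefs, the prime location earns price premium 29 and the cheap location earns price premium 24.
excellent: the prime location nets 29 − 6 = 23; the cheap location nets 24. excellent would deviate to the cheap location.
mediocre: the prime location nets 29 − 7 = 22; the cheap location nets 24. mediocre prefers the cheap location.
excellent has a profitable deviation, so the profile is not an equilibrium.

No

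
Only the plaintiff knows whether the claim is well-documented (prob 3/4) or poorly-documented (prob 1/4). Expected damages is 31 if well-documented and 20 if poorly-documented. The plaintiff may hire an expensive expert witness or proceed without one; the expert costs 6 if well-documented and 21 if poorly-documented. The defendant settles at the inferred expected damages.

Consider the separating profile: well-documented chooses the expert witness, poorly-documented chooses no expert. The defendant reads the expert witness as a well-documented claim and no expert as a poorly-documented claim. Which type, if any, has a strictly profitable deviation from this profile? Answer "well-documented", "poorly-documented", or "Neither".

Neither

The expert witness pays 31; no expert pays 20.
well-documented: assigned the expert witness, nets 31 − 6 = 25; deviating to no expert nets 20.
poorly-documented: assigned no expert, nets 20; deviating to the expert witness nets 31 − 21 = 10.
Both types strictly prefer their assigned action; no profitable deviation.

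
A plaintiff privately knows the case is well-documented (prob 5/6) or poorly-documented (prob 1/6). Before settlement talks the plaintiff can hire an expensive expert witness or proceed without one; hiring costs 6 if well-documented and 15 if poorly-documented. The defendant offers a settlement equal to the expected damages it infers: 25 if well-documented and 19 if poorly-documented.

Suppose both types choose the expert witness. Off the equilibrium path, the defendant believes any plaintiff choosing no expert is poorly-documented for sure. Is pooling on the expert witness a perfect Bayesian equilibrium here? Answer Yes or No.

On path, the defendant holds the prior and pays 5/6·25 + 1/6·19 = 24. Off path (no expert), believing poorly-documented, it pays 19.
well-documented: the expert witness nets 24 − 6 = 18; no expert nets 19. well-documented would deviate.
poorly-documented: the expert witness nets 24 − 15 = 9; no expert nets 19. poorly-documented would deviate.
A type deviates, so pooling fails.

No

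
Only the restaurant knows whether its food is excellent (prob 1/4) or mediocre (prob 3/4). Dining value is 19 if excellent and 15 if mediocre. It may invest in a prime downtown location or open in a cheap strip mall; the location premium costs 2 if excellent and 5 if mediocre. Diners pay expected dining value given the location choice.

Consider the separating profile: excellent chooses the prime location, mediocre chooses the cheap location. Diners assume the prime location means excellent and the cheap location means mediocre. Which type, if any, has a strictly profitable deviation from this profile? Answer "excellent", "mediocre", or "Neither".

Neither

The prime location pays 19; the cheap location pays 15.
excellent: assigned the prime location, nets 19 − 2 = 17; deviating to the cheap location nets 15.
mediocre: assigned the cheap location, nets 15; deviating to the prime location nets 19 − 5 = 14.
Both types strictly prefer their assigned action; no profitable deviation.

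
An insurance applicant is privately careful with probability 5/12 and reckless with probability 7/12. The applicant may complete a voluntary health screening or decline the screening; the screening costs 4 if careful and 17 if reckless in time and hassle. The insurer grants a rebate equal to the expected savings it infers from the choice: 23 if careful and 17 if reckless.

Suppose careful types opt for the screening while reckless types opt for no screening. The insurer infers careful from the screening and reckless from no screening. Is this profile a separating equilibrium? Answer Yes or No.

Yes

Under these beliefs, the screening earns rebate 23 and no screening earns rebate 17.
careful: the screening nets 23 − 4 = 19; no screening nets 17. careful prefers the screening.
reckless: the screening nets 23 − 17 = 6; no screening nets 17. reckless prefers no screening.
Neither type deviates, so the separating profile is an equilibrium.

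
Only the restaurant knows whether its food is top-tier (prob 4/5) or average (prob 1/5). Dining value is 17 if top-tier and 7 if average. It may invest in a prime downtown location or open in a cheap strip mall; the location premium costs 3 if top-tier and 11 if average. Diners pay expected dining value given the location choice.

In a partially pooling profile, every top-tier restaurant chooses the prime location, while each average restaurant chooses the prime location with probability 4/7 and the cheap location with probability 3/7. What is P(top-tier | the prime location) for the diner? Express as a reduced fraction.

7/8

P(the prime location) = (4/5)·1 + (1/5)·(4/7) = 32/35.
By Bayes' rule, P(top-tier | the prime location) = (4/5) / (32/35) = 7/8.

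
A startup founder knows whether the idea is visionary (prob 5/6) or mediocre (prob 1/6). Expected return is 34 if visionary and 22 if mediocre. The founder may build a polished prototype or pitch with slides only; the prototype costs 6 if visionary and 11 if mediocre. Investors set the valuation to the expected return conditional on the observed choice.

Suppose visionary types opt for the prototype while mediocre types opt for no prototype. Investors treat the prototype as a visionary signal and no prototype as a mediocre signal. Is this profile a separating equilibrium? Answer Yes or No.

Under these beliefs, the prototype earns valuation 34 and no prototype earns valuation 22.
visionary: the prototype nets 34 − 6 = 28; no prototype nets 22. visionary prefers the prototype.
mediocre: the prototype nets 34 − 11 = 23; no prototype nets 22. mediocre would deviate to the prototype.
mediocre has a profitable deviation, so the profile is not an equilibrium.

No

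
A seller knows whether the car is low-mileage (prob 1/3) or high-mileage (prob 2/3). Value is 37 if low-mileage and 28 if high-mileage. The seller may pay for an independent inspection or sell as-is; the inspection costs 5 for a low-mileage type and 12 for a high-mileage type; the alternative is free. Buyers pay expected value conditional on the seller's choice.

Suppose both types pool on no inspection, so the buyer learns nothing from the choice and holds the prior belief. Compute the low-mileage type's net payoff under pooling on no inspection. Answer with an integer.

31

Pooled price = 1/3·37 + 2/3·28 = 31.
low-mileage pays no cost for no inspection, so net payoff = 31.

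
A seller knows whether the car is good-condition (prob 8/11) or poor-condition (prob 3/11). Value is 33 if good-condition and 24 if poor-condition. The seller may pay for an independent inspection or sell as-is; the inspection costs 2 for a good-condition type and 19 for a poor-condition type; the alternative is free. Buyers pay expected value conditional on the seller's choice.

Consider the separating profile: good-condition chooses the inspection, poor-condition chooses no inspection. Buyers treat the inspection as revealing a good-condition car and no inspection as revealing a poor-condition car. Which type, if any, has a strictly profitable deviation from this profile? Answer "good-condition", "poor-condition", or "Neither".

The inspection pays 33; no inspection pays 24.
good-condition: assigned the inspection, nets 33 − 2 = 31; deviating to no inspection nets 24.
poor-condition: assigned no inspection, nets 24; deviating to the inspection nets 33 − 19 = 14.
Both types strictly prefer their assigned action; no profitable deviation.

Neither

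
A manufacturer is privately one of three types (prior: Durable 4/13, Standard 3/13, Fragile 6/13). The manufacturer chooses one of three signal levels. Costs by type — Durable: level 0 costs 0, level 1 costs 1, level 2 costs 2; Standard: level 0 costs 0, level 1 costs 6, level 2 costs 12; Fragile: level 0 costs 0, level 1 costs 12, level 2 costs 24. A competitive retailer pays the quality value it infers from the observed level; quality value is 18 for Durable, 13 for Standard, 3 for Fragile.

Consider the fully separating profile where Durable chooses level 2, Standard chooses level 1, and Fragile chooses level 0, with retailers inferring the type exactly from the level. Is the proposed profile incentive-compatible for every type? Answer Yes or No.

Yes

Separating prices: level 2 → 18, level 1 → 13, level 0 → 3.
Durable (assigned level 2): level 0: 3 − 0 = 3; level 1: 13 − 1 = 12; level 2: 18 − 2 = 16. Durable stays.
Standard (assigned level 1): level 0: 3 − 0 = 3; level 1: 13 − 6 = 7; level 2: 18 − 12 = 6. Standard stays.
Fragile (assigned level 0): level 0: 3 − 0 = 3; level 1: 13 − 12 = 1; level 2: 18 − 24 = -6. Fragile stays.
Every type prefers its assigned level; separation holds.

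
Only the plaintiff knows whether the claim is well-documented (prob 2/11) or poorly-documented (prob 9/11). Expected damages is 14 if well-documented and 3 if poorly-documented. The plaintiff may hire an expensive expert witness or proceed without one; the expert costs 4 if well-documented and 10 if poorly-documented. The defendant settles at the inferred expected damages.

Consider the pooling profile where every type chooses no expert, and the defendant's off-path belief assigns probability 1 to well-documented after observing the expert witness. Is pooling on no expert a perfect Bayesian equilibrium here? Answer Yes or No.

No

On path, the defendant holds the prior and pays 2/11·14 + 9/11·3 = 5. Off path (the expert witness), believing well-documented, it pays 14.
well-documented: no expert nets 5; the expert witness nets 14 − 4 = 10. well-documented would deviate.
poorly-documented: no expert nets 5; the expert witness nets 14 − 10 = 4. poorly-documented stays.
A type deviates, so pooling fails.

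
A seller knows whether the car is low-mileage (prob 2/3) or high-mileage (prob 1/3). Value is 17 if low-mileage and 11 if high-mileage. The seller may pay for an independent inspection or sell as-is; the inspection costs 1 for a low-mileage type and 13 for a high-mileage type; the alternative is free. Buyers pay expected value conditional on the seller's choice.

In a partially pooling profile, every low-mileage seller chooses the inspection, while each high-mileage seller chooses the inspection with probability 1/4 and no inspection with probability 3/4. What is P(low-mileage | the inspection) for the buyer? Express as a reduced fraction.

P(the inspection) = (2/3)·1 + (1/3)·(1/4) = 3/4.
By Bayes' rule, P(low-mileage | the inspection) = (2/3) / (3/4) = 8/9.

8/9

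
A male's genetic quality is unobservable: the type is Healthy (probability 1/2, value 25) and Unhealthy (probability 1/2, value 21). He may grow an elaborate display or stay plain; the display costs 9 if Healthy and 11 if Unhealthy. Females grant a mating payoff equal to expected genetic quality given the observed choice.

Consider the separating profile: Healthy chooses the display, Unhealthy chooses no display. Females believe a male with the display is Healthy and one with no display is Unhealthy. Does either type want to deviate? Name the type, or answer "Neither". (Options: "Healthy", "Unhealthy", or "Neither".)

The display pays 25; no display pays 21.
Healthy: assigned the display, nets 25 − 9 = 16; deviating to no display nets 21.
Unhealthy: assigned no display, nets 21; deviating to the display nets 25 − 11 = 14.
The Healthy type gains 5 by deviating.

Healthy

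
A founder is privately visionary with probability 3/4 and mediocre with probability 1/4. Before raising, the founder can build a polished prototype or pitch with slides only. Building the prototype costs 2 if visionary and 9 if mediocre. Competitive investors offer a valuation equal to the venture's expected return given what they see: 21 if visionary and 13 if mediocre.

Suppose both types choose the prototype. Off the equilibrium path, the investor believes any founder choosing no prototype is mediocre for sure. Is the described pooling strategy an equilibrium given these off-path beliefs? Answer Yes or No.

No

On path, the investor holds the prior and pays 3/4·21 + 1/4·13 = 19. Off path (no prototype), believing mediocre, it pays 13.
visionary: the prototype nets 19 − 2 = 17; no prototype nets 13. visionary stays.
mediocre: the prototype nets 19 − 9 = 10; no prototype nets 13. mediocre would deviate.
A type deviates, so pooling fails.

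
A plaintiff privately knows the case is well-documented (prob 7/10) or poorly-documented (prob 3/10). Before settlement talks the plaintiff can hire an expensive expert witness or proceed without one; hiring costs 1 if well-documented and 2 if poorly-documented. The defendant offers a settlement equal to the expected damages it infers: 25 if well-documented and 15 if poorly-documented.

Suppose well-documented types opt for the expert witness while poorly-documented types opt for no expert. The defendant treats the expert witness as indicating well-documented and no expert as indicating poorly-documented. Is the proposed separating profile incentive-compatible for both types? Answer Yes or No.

No

Under these beliefs, the expert witness earns settlement 25 and no expert earns settlement 15.
well-documented: the expert witness nets 25 − 1 = 24; no expert nets 15. well-documented prefers the expert witness.
poorly-documented: the expert witness nets 25 − 2 = 23; no expert nets 15. poorly-documented would deviate to the expert witness.
poorly-documented has a profitable deviation, so the profile is not an equilibrium.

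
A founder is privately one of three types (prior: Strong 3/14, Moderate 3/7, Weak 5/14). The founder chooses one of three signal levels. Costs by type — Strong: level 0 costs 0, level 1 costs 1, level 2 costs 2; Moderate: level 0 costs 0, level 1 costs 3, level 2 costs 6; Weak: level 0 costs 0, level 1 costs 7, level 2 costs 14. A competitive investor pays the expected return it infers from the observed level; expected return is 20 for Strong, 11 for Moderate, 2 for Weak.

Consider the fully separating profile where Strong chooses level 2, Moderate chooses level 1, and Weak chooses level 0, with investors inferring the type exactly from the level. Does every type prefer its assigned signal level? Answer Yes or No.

No

Separating valuations: level 2 → 20, level 1 → 11, level 0 → 2.
Strong (assigned level 2): level 0: 2 − 0 = 2; level 1: 11 − 1 = 10; level 2: 20 − 2 = 18. Strong stays.
Moderate (assigned level 1): level 0: 2 − 0 = 2; level 1: 11 − 3 = 8; level 2: 20 − 6 = 14. Moderate prefers level 2.
Weak (assigned level 0): level 0: 2 − 0 = 2; level 1: 11 − 7 = 4; level 2: 20 − 14 = 6. Weak prefers level 2.
At least one type deviates; the separating profile fails.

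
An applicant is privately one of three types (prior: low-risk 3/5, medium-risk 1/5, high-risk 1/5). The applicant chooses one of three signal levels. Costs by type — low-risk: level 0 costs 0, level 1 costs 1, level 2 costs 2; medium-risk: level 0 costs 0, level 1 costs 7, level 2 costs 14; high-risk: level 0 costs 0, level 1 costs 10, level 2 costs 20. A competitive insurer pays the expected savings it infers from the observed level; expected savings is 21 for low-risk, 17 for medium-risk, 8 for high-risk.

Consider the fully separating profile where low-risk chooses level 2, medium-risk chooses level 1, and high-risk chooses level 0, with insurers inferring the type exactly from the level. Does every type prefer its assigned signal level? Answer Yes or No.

Separating rebates: level 2 → 21, level 1 → 17, level 0 → 8.
low-risk (assigned level 2): level 0: 8 − 0 = 8; level 1: 17 − 1 = 16; level 2: 21 − 2 = 19. low-risk stays.
medium-risk (assigned level 1): level 0: 8 − 0 = 8; level 1: 17 − 7 = 10; level 2: 21 − 14 = 7. medium-risk stays.
high-risk (assigned level 0): level 0: 8 − 0 = 8; level 1: 17 − 10 = 7; level 2: 21 − 20 = 1. high-risk stays.
Every type prefers its assigned level; separation holds.

Yes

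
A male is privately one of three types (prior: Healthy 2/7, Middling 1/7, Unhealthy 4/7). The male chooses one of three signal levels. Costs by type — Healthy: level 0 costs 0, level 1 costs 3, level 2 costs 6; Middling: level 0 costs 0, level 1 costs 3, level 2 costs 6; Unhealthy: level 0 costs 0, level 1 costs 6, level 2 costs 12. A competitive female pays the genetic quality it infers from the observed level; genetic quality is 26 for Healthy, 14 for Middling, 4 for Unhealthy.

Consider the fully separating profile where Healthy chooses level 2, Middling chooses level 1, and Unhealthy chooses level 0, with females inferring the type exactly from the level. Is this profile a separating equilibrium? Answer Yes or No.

No

Separating mating payoffs: level 2 → 26, level 1 → 14, level 0 → 4.
Healthy (assigned level 2): level 0: 4 − 0 = 4; level 1: 14 − 3 = 11; level 2: 26 − 6 = 20. Healthy stays.
Middling (assigned level 1): level 0: 4 − 0 = 4; level 1: 14 − 3 = 11; level 2: 26 − 6 = 20. Middling prefers level 2.
Unhealthy (assigned level 0): level 0: 4 − 0 = 4; level 1: 14 − 6 = 8; level 2: 26 − 12 = 14. Unhealthy prefers level 2.
At least one type deviates; the separating profile fails.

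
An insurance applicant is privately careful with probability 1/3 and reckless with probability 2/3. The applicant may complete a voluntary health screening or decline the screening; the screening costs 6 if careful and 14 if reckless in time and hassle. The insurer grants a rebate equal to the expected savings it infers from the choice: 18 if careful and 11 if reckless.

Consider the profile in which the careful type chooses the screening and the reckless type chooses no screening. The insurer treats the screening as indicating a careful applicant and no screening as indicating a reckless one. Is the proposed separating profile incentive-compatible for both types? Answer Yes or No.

Under these beliefs, the screening earns rebate 18 and no screening earns rebate 11.
careful: the screening nets 18 − 6 = 12; no screening nets 11. careful prefers the screening.
reckless: the screening nets 18 − 14 = 4; no screening nets 11. reckless prefers no screening.
Neither type deviates, so the separating profile is an equilibrium.

Yes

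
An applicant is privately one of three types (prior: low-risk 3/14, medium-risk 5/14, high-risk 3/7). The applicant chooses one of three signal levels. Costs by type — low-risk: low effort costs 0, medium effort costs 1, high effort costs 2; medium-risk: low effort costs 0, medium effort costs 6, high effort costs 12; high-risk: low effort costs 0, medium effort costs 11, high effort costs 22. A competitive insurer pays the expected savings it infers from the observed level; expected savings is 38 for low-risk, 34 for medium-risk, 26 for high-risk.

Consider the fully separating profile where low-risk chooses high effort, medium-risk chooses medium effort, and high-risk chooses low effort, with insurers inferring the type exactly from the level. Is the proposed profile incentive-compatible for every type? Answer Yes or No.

Separating rebates: high effort → 38, medium effort → 34, low effort → 26.
low-risk (assigned high effort): low effort: 26 − 0 = 26; medium effort: 34 − 1 = 33; high effort: 38 − 2 = 36. low-risk stays.
medium-risk (assigned medium effort): low effort: 26 − 0 = 26; medium effort: 34 − 6 = 28; high effort: 38 − 12 = 26. medium-risk stays.
high-risk (assigned low effort): low effort: 26 − 0 = 26; medium effort: 34 − 11 = 23; high effort: 38 − 22 = 16. high-risk stays.
Every type prefers its assigned level; separation holds.

Yes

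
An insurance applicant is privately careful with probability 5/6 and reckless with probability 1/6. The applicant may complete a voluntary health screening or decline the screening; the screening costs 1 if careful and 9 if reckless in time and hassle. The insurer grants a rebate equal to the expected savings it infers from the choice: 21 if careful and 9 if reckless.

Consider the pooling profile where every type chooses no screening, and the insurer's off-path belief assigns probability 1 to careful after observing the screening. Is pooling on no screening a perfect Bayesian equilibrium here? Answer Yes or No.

No

On path, the insurer holds the prior and pays 5/6·21 + 1/6·9 = 19. Off path (the screening), believing careful, it pays 21.
careful: no screening nets 19; the screening nets 21 − 1 = 20. careful would deviate.
reckless: no screening nets 19; the screening nets 21 − 9 = 12. reckless stays.
A type deviates, so pooling fails.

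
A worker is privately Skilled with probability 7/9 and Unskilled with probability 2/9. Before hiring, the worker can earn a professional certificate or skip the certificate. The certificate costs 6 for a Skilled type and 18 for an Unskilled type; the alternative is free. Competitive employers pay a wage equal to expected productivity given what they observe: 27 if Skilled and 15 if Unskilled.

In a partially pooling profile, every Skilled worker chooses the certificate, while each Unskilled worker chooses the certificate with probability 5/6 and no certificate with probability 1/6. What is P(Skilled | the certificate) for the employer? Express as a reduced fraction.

21/26

P(the certificate) = (7/9)·1 + (2/9)·(5/6) = 26/27.
By Bayes' rule, P(Skilled | the certificate) = (7/9) / (26/27) = 21/26.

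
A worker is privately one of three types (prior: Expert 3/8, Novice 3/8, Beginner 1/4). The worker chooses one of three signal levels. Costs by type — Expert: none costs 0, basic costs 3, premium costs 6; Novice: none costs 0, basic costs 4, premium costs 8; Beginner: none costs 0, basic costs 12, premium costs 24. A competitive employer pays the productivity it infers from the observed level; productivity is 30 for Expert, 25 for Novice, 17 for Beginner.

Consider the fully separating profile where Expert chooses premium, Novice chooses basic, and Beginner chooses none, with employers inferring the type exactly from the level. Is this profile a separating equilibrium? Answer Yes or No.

Separating wages: premium → 30, basic → 25, none → 17.
Expert (assigned premium): none: 17 − 0 = 17; basic: 25 − 3 = 22; premium: 30 − 6 = 24. Expert stays.
Novice (assigned basic): none: 17 − 0 = 17; basic: 25 − 4 = 21; premium: 30 − 8 = 22. Novice prefers premium.
Beginner (assigned none): none: 17 − 0 = 17; basic: 25 − 12 = 13; premium: 30 − 24 = 6. Beginner stays.
At least one type deviates; the separating profile fails.

No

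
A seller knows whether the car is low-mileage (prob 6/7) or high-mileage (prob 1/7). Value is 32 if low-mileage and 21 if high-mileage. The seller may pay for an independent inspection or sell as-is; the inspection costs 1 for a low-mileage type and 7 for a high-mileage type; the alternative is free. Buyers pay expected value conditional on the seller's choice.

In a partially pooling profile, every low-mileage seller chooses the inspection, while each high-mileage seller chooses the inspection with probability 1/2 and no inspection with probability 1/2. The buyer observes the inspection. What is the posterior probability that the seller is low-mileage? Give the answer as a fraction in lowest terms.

12/13

P(the inspection) = (6/7)·1 + (1/7)·(1/2) = 13/14.
By Bayes' rule, P(low-mileage | the inspection) = (6/7) / (13/14) = 12/13.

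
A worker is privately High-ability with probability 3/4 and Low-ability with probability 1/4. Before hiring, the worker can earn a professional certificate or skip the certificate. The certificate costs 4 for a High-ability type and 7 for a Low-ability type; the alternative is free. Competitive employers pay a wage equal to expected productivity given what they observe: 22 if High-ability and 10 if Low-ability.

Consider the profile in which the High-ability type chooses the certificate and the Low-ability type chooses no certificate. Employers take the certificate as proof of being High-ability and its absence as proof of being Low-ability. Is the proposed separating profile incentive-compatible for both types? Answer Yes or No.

Under these beliefs, the certificate earns wage 22 and no certificate earns wage 10.
High-ability: the certificate nets 22 − 4 = 18; no certificate nets 10. High-ability prefers the certificate.
Low-ability: the certificate nets 22 − 7 = 15; no certificate nets 10. Low-ability would deviate to the certificate.
Low-ability has a profitable deviation, so the profile is not an equilibrium.

No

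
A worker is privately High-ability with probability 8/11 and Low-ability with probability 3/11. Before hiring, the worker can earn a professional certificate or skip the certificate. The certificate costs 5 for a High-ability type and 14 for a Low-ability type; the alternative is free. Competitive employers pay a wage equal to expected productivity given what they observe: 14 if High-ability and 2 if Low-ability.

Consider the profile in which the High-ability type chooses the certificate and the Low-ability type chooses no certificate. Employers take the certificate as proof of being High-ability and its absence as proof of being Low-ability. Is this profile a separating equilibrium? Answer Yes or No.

Yes

Under these beliefs, the certificate earns wage 14 and no certificate earns wage 2.
High-ability: the certificate nets 14 − 5 = 9; no certificate nets 2. High-ability prefers the certificate.
Low-ability: the certificate nets 14 − 14 = 0; no certificate nets 2. Low-ability prefers no certificate.
Neither type deviates, so the separating profile is an equilibrium.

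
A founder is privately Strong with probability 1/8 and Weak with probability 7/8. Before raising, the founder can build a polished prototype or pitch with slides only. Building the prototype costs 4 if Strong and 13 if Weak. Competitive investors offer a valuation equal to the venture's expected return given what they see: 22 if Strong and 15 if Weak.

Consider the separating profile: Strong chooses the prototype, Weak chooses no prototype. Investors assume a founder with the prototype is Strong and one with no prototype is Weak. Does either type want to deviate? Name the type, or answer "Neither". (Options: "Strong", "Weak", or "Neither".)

Neither

The prototype pays 22; no prototype pays 15.
Strong: assigned the prototype, nets 22 − 4 = 18; deviating to no prototype nets 15.
Weak: assigned no prototype, nets 15; deviating to the prototype nets 22 − 13 = 9.
Both types strictly prefer their assigned action; no profitable deviation.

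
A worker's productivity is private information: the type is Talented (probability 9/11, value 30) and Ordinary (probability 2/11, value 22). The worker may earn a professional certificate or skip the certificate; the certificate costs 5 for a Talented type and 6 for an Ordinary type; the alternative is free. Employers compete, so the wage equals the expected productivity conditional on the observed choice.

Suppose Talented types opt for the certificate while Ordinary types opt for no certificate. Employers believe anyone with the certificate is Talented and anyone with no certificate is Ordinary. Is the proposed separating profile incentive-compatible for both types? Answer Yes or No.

No

Under these beliefs, the certificate earns wage 30 and no certificate earns wage 22.
Talented: the certificate nets 30 − 5 = 25; no certificate nets 22. Talented prefers the certificate.
Ordinary: the certificate nets 30 − 6 = 24; no certificate nets 22. Ordinary would deviate to the certificate.
Ordinary has a profitable deviation, so the profile is not an equilibrium.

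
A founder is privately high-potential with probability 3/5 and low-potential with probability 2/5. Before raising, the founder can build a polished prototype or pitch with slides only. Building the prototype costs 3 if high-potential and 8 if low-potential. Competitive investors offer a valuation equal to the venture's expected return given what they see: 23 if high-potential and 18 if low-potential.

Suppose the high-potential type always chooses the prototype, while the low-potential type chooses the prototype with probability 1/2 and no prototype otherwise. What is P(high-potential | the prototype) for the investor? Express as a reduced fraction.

P(the prototype) = (3/5)·1 + (2/5)·(1/2) = 4/5.
By Bayes' rule, P(high-potential | the prototype) = (3/5) / (4/5) = 3/4.

3/4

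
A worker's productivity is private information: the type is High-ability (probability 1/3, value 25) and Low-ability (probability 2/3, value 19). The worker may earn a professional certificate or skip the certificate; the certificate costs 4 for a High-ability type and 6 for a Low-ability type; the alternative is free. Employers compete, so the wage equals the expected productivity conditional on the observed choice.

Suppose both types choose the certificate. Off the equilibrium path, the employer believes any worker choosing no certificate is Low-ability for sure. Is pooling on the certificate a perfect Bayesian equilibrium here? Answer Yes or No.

On path, the employer holds the prior and pays 1/3·25 + 2/3·19 = 21. Off path (no certificate), believing Low-ability, it pays 19.
High-ability: the certificate nets 21 − 4 = 17; no certificate nets 19. High-ability would deviate.
Low-ability: the certificate nets 21 − 6 = 15; no certificate nets 19. Low-ability would deviate.
A type deviates, so pooling fails.

No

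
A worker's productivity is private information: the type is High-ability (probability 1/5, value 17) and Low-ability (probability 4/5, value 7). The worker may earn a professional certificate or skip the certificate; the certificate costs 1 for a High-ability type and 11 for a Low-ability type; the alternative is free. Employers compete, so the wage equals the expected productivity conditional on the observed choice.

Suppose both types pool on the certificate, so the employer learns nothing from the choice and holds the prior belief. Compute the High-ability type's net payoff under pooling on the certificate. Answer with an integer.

Pooled wage = 1/5·17 + 4/5·7 = 9.
High-ability pays cost 1 for the certificate, so net payoff = 9 − 1 = 8.

8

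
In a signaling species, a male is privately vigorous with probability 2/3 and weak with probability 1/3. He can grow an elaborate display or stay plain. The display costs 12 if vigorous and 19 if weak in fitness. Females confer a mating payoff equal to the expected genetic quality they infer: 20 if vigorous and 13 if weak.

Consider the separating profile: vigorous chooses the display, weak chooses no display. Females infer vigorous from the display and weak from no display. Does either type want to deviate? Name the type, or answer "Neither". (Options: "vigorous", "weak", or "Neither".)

vigorous

The display pays 20; no display pays 13.
vigorous: assigned the display, nets 20 − 12 = 8; deviating to no display nets 13.
weak: assigned no display, nets 13; deviating to the display nets 20 − 19 = 1.
The vigorous type gains 5 by deviating.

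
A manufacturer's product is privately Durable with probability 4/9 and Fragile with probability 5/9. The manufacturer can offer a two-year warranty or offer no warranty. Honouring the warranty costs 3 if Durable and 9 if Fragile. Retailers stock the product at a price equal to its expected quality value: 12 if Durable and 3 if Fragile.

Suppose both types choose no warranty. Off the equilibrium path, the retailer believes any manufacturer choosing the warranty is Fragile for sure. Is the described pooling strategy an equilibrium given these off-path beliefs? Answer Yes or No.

Yes

On path, the retailer holds the prior and pays 4/9·12 + 5/9·3 = 7. Off path (the warranty), believing Fragile, it pays 3.
Durable: no warranty nets 7; the warranty nets 3 − 3 = 0. Durable stays.
Fragile: no warranty nets 7; the warranty nets 3 − 9 = -6. Fragile stays.
No type deviates, so pooling is sustained.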